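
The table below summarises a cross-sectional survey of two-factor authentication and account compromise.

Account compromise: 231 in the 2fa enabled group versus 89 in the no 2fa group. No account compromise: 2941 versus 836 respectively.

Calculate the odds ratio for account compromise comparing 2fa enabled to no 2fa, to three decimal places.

From the description: a = 231, b = 2941, c = 89, d = 836.
OR = (a·d)/(b·c) = (231 × 836) / (2941 × 89) = 193116 / 261749 = 0.73779
Exposure is associated with lower odds of account compromise (OR = 0.74 < 1).

0.738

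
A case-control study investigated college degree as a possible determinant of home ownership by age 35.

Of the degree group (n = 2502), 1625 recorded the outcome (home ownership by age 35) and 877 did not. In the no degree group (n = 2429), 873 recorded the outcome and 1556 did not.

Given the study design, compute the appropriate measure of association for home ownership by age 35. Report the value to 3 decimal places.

3.303

From the description: a = 1625, b = 877, c = 873, d = 1556.
This is a case-control study: participants were sampled on outcome status, so risks in the source population cannot be estimated directly — relative risk is not valid here. The odds ratio is the appropriate measure.
OR = (a·d)/(b·c) = (1625 × 1556) / (877 × 873) = 2528500 / 765621 = 3.30255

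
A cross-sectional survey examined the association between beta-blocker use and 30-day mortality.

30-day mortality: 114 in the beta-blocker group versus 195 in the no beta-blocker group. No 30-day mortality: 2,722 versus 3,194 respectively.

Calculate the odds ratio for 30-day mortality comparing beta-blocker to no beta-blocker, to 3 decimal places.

0.686

From the description: a = 114, b = 2722, c = 195, d = 3194.
OR = (a·d)/(b·c) = (114 × 3194) / (2722 × 195) = 364116 / 530790 = 0.68599
Exposure is associated with lower odds of 30-day mortality (OR = 0.69 < 1).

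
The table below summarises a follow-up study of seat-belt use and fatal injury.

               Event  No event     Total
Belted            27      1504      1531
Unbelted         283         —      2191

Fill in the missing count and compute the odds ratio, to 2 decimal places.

0.12

The missing cell is in the unexposed row: 2191 − 283 = 1908.
So a = 27, b = 1504, c = 283, d = 1908.
OR = (a·d)/(b·c) = (27 × 1908) / (1504 × 283) = 51516 / 425632 = 0.12103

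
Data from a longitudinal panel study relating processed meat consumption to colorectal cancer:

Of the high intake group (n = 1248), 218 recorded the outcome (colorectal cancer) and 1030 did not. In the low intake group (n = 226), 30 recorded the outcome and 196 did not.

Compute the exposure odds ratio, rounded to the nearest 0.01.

1.38

From the description: a = 218, b = 1030, c = 30, d = 196.
OR = (a·d)/(b·c) = (218 × 196) / (1030 × 30) = 42728 / 30900 = 1.38278
The odds of colorectal cancer are about 1.38 times as high in the high intake group.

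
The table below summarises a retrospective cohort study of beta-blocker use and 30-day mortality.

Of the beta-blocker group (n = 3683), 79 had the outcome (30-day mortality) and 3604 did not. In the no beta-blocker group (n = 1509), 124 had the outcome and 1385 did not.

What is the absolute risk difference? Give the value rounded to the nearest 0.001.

From the description: a = 79, b = 3604, c = 124, d = 1385.
Risk in exposed = 79/3683 = 0.021450; risk in unexposed = 124/1509 = 0.082174.
Risk difference = 0.021450 − 0.082174 = -0.060724

-0.061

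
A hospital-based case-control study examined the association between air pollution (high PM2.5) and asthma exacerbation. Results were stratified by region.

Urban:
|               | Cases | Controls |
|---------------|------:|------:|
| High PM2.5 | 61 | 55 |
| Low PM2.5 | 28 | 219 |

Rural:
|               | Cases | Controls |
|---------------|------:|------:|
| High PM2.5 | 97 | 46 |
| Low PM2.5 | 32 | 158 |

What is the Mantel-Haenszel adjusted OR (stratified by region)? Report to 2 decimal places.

9.56

OR_MH = Σ(aᵢdᵢ/nᵢ) / Σ(bᵢcᵢ/nᵢ), where nᵢ is the stratum total.
Stratum 1 (Urban): n = 363; a·d/n = 61·219/363 = 36.8017; b·c/n = 55·28/363 = 4.2424
Stratum 2 (Rural): n = 333; a·d/n = 97·158/333 = 46.0240; b·c/n = 46·32/333 = 4.4204
OR_MH = (36.8017 + 46.0240) / (4.2424 + 4.4204) = 82.8257 / 8.6628 = 9.56103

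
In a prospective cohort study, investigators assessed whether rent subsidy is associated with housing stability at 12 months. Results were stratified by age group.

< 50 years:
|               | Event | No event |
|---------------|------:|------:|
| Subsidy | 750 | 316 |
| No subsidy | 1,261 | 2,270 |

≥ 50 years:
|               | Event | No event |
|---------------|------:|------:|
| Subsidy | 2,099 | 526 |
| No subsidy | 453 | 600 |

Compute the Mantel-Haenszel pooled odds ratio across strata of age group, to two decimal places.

4.71

OR_MH = Σ(aᵢdᵢ/nᵢ) / Σ(bᵢcᵢ/nᵢ), where nᵢ is the stratum total.
Stratum 1 (< 50 years): n = 4597; a·d/n = 750·2270/4597 = 370.3502; b·c/n = 316·1261/4597 = 86.6817
Stratum 2 (≥ 50 years): n = 3678; a·d/n = 2099·600/3678 = 342.4144; b·c/n = 526·453/3678 = 64.7847
OR_MH = (370.3502 + 342.4144) / (86.6817 + 64.7847) = 712.7646 / 151.4664 = 4.70576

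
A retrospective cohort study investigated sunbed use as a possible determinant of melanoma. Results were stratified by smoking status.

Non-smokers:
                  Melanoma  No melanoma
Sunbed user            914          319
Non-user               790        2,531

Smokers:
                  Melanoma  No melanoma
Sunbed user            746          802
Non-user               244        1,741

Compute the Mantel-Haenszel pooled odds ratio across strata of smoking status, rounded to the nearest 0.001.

7.908

OR_MH = Σ(aᵢdᵢ/nᵢ) / Σ(bᵢcᵢ/nᵢ), where nᵢ is the stratum total.
Stratum 1 (Non-smokers): n = 4554; a·d/n = 914·2531/4554 = 507.9785; b·c/n = 319·790/4554 = 55.3382
Stratum 2 (Smokers): n = 3533; a·d/n = 746·1741/3533 = 367.6156; b·c/n = 802·244/3533 = 55.3886
OR_MH = (507.9785 + 367.6156) / (55.3382 + 55.3886) = 875.5941 / 110.7268 = 7.90770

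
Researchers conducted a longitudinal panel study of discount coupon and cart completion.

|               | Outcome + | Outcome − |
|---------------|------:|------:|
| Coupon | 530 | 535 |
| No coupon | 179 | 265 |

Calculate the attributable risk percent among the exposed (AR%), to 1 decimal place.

Cells: a = 530, b = 535, c = 179, d = 265.
Risk in exposed = 530/1065 = 0.49765; risk in unexposed = 179/444 = 0.40315.
RR = 0.49765/0.40315 = 1.23440
AR% = (RR − 1)/RR × 100 = (1.23440 − 1)/1.23440 × 100 = 18.9890%

19.0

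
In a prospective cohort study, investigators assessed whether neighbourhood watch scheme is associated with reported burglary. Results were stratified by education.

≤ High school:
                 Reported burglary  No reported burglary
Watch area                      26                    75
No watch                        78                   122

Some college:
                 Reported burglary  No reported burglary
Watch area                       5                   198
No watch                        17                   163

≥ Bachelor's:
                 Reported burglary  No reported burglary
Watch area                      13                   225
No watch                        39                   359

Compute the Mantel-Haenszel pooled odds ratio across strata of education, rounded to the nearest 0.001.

OR_MH = Σ(aᵢdᵢ/nᵢ) / Σ(bᵢcᵢ/nᵢ), where nᵢ is the stratum total.
Stratum 1 (≤ High school): n = 301; a·d/n = 26·122/301 = 10.5382; b·c/n = 75·78/301 = 19.4352
Stratum 2 (Some college): n = 383; a·d/n = 5·163/383 = 2.1279; b·c/n = 198·17/383 = 8.7885
Stratum 3 (≥ Bachelor's): n = 636; a·d/n = 13·359/636 = 7.3381; b·c/n = 225·39/636 = 13.7972
OR_MH = (10.5382 + 2.1279 + 7.3381) / (19.4352 + 8.7885 + 13.7972) = 20.0042 / 42.0209 = 0.47605

0.476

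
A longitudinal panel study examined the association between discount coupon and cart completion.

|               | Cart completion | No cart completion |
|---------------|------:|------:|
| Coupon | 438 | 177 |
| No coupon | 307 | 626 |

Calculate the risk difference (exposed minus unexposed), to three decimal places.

Cells: a = 438, b = 177, c = 307, d = 626.
Risk in exposed = 438/615 = 0.712195; risk in unexposed = 307/933 = 0.329046.
Risk difference = 0.712195 − 0.329046 = 0.383149

0.383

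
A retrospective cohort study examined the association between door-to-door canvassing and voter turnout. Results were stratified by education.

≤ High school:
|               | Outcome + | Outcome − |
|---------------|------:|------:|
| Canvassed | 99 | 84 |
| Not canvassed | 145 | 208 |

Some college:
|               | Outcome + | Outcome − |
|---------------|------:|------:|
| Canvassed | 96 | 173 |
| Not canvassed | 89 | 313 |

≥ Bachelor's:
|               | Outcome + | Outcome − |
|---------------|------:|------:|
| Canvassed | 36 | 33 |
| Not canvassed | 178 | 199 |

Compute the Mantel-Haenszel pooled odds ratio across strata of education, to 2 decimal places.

OR_MH = Σ(aᵢdᵢ/nᵢ) / Σ(bᵢcᵢ/nᵢ), where nᵢ is the stratum total.
Stratum 1 (≤ High school): n = 536; a·d/n = 99·208/536 = 38.4179; b·c/n = 84·145/536 = 22.7239
Stratum 2 (Some college): n = 671; a·d/n = 96·313/671 = 44.7809; b·c/n = 173·89/671 = 22.9463
Stratum 3 (≥ Bachelor's): n = 446; a·d/n = 36·199/446 = 16.0628; b·c/n = 33·178/446 = 13.1704
OR_MH = (38.4179 + 44.7809 + 16.0628) / (22.7239 + 22.9463 + 13.1704) = 99.2616 / 58.8406 = 1.68696

1.69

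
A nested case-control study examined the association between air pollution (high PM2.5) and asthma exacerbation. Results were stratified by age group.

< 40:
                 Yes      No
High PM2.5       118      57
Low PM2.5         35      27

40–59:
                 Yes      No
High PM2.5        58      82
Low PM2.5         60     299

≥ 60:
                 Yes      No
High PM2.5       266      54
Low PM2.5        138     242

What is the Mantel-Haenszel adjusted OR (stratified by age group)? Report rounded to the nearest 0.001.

4.846

OR_MH = Σ(aᵢdᵢ/nᵢ) / Σ(bᵢcᵢ/nᵢ), where nᵢ is the stratum total.
Stratum 1 (< 40): n = 237; a·d/n = 118·27/237 = 13.4430; b·c/n = 57·35/237 = 8.4177
Stratum 2 (40–59): n = 499; a·d/n = 58·299/499 = 34.7535; b·c/n = 82·60/499 = 9.8597
Stratum 3 (≥ 60): n = 700; a·d/n = 266·242/700 = 91.9600; b·c/n = 54·138/700 = 10.6457
OR_MH = (13.4430 + 34.7535 + 91.9600) / (8.4177 + 9.8597 + 10.6457) = 140.1565 / 28.9232 = 4.84582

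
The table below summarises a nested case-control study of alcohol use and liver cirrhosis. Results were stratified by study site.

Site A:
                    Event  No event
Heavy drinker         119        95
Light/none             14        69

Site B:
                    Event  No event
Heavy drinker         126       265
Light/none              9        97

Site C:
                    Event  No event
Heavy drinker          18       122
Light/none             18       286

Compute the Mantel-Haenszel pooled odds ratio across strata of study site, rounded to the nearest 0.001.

4.488

OR_MH = Σ(aᵢdᵢ/nᵢ) / Σ(bᵢcᵢ/nᵢ), where nᵢ is the stratum total.
Stratum 1 (Site A): n = 297; a·d/n = 119·69/297 = 27.6465; b·c/n = 95·14/297 = 4.4781
Stratum 2 (Site B): n = 497; a·d/n = 126·97/497 = 24.5915; b·c/n = 265·9/497 = 4.7988
Stratum 3 (Site C): n = 444; a·d/n = 18·286/444 = 11.5946; b·c/n = 122·18/444 = 4.9459
OR_MH = (27.6465 + 24.5915 + 11.5946) / (4.4781 + 4.7988 + 4.9459) = 63.8326 / 14.2229 = 4.48803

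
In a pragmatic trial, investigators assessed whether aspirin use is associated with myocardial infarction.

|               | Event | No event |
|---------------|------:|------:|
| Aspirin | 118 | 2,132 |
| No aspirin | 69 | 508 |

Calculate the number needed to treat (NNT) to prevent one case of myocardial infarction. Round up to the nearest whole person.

Risk in treated group = 118/2250 = 0.05244; risk in control = 69/577 = 0.11958.
Absolute risk reduction = 0.11958 − 0.05244 = 0.06714
NNT = 1 / ARR = 1 / 0.06714 = 14.894 → round up → 15

15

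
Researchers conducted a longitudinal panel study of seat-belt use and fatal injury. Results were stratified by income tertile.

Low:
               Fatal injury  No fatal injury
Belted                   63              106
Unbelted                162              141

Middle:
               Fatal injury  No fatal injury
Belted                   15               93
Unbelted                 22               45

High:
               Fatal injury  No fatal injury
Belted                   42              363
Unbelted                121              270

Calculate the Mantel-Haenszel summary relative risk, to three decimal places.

RR_MH = Σ(aᵢ·n₀ᵢ/nᵢ) / Σ(cᵢ·n₁ᵢ/nᵢ), with n₁ᵢ = aᵢ+bᵢ (exposed), n₀ᵢ = cᵢ+dᵢ (unexposed), nᵢ = n₁ᵢ+n₀ᵢ.
Stratum 1 (Low): n₁ = 169, n₀ = 303, n = 472; a·n₀/n = 63·303/472 = 40.4428; c·n₁/n = 162·169/472 = 58.0042
Stratum 2 (Middle): n₁ = 108, n₀ = 67, n = 175; a·n₀/n = 15·67/175 = 5.7429; c·n₁/n = 22·108/175 = 13.5771
Stratum 3 (High): n₁ = 405, n₀ = 391, n = 796; a·n₀/n = 42·391/796 = 20.6307; c·n₁/n = 121·405/796 = 61.5641
RR_MH = (40.4428 + 5.7429 + 20.6307) / (58.0042 + 13.5771 + 61.5641) = 66.8163 / 133.1455 = 0.50183

0.502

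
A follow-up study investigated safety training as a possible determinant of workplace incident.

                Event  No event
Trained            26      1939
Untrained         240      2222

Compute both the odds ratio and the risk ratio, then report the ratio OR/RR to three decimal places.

Cells: a = 26, b = 1939, c = 240, d = 2222.
OR = (26·2222)/(1939·240) = 57772/465360 = 0.12414
Risk in exposed = 26/1965 = 0.01323; risk in unexposed = 240/2462 = 0.09748; RR = 0.13573
OR/RR = 0.12414 / 0.13573 = 0.91462
The outcome is rare in both groups, so OR ≈ RR (ratio near 1).

0.915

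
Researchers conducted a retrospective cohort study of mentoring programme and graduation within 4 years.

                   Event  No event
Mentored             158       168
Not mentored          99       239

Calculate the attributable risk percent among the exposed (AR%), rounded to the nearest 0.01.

39.57

Cells: a = 158, b = 168, c = 99, d = 239.
Risk in exposed = 158/326 = 0.48466; risk in unexposed = 99/338 = 0.29290.
RR = 0.48466/0.29290 = 1.65471
AR% = (RR − 1)/RR × 100 = (1.65471 − 1)/1.65471 × 100 = 39.5663%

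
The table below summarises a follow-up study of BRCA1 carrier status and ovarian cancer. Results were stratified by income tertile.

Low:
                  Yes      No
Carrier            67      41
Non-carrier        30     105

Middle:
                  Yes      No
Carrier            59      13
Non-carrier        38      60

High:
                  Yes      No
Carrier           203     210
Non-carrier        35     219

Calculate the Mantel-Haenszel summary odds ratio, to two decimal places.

6.13

OR_MH = Σ(aᵢdᵢ/nᵢ) / Σ(bᵢcᵢ/nᵢ), where nᵢ is the stratum total.
Stratum 1 (Low): n = 243; a·d/n = 67·105/243 = 28.9506; b·c/n = 41·30/243 = 5.0617
Stratum 2 (Middle): n = 170; a·d/n = 59·60/170 = 20.8235; b·c/n = 13·38/170 = 2.9059
Stratum 3 (High): n = 667; a·d/n = 203·219/667 = 66.6522; b·c/n = 210·35/667 = 11.0195
OR_MH = (28.9506 + 20.8235 + 66.6522) / (5.0617 + 2.9059 + 11.0195) = 116.4263 / 18.9871 = 6.13186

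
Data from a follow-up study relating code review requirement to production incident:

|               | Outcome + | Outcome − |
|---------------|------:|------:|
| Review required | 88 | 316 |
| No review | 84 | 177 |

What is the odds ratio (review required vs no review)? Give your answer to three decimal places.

Cells: a = 88, b = 316, c = 84, d = 177.
OR = (a·d)/(b·c) = (88 × 177) / (316 × 84) = 15576 / 26544 = 0.58680
Exposure is associated with lower odds of production incident (OR = 0.59 < 1).

0.587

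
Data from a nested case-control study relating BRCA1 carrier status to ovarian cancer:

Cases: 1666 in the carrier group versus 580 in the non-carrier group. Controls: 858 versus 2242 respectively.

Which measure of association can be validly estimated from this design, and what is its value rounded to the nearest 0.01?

7.51

From the description: a = 1666, b = 858, c = 580, d = 2242.
This is a nested case-control study: participants were sampled on outcome status, so risks in the source population cannot be estimated directly — relative risk is not valid here. The odds ratio is the appropriate measure.
OR = (a·d)/(b·c) = (1666 × 2242) / (858 × 580) = 3735172 / 497640 = 7.50577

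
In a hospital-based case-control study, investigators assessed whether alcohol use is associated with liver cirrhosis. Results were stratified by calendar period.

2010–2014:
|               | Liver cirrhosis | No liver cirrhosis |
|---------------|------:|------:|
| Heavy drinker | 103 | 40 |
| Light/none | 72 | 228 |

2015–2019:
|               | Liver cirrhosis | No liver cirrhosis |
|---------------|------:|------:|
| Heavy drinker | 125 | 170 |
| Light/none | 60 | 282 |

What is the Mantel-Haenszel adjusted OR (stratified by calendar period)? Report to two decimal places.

4.81

OR_MH = Σ(aᵢdᵢ/nᵢ) / Σ(bᵢcᵢ/nᵢ), where nᵢ is the stratum total.
Stratum 1 (2010–2014): n = 443; a·d/n = 103·228/443 = 53.0113; b·c/n = 40·72/443 = 6.5011
Stratum 2 (2015–2019): n = 637; a·d/n = 125·282/637 = 55.3375; b·c/n = 170·60/637 = 16.0126
OR_MH = (53.0113 + 55.3375) / (6.5011 + 16.0126) = 108.3488 / 22.5137 = 4.81257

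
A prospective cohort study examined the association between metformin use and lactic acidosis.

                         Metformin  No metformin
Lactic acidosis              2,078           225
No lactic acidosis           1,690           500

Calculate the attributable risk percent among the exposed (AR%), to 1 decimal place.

Reading the table with exposure as columns: a = 2078 (Metformin, case), b = 1690 (Metformin, non-case), c = 225 (No metformin, case), d = 500.
Risk in exposed = 2078/3768 = 0.55149; risk in unexposed = 225/725 = 0.31034.
RR = 0.55149/0.31034 = 1.77701
AR% = (RR − 1)/RR × 100 = (1.77701 − 1)/1.77701 × 100 = 43.7257%

43.7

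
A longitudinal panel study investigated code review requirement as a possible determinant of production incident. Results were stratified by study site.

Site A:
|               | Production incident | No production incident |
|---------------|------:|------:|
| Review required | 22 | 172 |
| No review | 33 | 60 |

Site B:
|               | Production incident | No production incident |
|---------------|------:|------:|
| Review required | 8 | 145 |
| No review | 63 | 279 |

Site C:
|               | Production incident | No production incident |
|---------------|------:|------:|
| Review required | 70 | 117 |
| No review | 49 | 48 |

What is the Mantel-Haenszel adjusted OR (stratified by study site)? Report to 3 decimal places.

OR_MH = Σ(aᵢdᵢ/nᵢ) / Σ(bᵢcᵢ/nᵢ), where nᵢ is the stratum total.
Stratum 1 (Site A): n = 287; a·d/n = 22·60/287 = 4.5993; b·c/n = 172·33/287 = 19.7770
Stratum 2 (Site B): n = 495; a·d/n = 8·279/495 = 4.5091; b·c/n = 145·63/495 = 18.4545
Stratum 3 (Site C): n = 284; a·d/n = 70·48/284 = 11.8310; b·c/n = 117·49/284 = 20.1866
OR_MH = (4.5993 + 4.5091 + 11.8310) / (19.7770 + 18.4545 + 20.1866) = 20.9394 / 58.4182 = 0.35844

0.358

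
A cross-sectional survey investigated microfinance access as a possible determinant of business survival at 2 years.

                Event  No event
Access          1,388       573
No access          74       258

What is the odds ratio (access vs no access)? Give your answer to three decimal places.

8.445

Cells: a = 1388, b = 573, c = 74, d = 258.
OR = (a·d)/(b·c) = (1388 × 258) / (573 × 74) = 358104 / 42402 = 8.44545
The odds of business survival at 2 years are about 8.45 times as high in the access group.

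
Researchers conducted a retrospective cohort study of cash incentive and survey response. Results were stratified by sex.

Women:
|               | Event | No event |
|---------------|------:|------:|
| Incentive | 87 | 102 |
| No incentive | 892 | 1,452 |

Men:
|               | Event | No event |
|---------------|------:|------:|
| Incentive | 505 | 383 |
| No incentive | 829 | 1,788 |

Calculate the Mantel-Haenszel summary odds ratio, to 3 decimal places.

2.431

OR_MH = Σ(aᵢdᵢ/nᵢ) / Σ(bᵢcᵢ/nᵢ), where nᵢ is the stratum total.
Stratum 1 (Women): n = 2533; a·d/n = 87·1452/2533 = 49.8713; b·c/n = 102·892/2533 = 35.9195
Stratum 2 (Men): n = 3505; a·d/n = 505·1788/3505 = 257.6148; b·c/n = 383·829/3505 = 90.5869
OR_MH = (49.8713 + 257.6148) / (35.9195 + 90.5869) = 307.4861 / 126.5063 = 2.43060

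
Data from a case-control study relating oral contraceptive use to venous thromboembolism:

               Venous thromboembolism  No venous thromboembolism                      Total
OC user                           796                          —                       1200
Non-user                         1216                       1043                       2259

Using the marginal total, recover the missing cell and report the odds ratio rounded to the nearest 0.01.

The missing cell is in the exposed row: 1200 − 796 = 404.
So a = 796, b = 404, c = 1216, d = 1043.
OR = (a·d)/(b·c) = (796 × 1043) / (404 × 1216) = 830228 / 491264 = 1.68998

1.69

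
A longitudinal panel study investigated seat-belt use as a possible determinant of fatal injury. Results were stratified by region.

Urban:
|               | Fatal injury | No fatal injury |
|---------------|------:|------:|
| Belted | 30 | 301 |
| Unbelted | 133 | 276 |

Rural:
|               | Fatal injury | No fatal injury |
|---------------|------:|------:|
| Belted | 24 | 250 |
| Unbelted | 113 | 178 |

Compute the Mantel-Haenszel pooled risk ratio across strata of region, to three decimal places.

RR_MH = Σ(aᵢ·n₀ᵢ/nᵢ) / Σ(cᵢ·n₁ᵢ/nᵢ), with n₁ᵢ = aᵢ+bᵢ (exposed), n₀ᵢ = cᵢ+dᵢ (unexposed), nᵢ = n₁ᵢ+n₀ᵢ.
Stratum 1 (Urban): n₁ = 331, n₀ = 409, n = 740; a·n₀/n = 30·409/740 = 16.5811; c·n₁/n = 133·331/740 = 59.4905
Stratum 2 (Rural): n₁ = 274, n₀ = 291, n = 565; a·n₀/n = 24·291/565 = 12.3611; c·n₁/n = 113·274/565 = 54.8000
RR_MH = (16.5811 + 12.3611) / (59.4905 + 54.8000) = 28.9421 / 114.2905 = 0.25323

0.253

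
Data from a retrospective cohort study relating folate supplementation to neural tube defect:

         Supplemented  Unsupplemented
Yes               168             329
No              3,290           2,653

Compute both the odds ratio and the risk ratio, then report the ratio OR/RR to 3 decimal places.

Reading the table with exposure as columns: a = 168 (Supplemented, case), b = 3290 (Supplemented, non-case), c = 329 (Unsupplemented, case), d = 2653.
OR = (168·2653)/(3290·329) = 445704/1082410 = 0.41177
Risk in exposed = 168/3458 = 0.04858; risk in unexposed = 329/2982 = 0.11033; RR = 0.44035
OR/RR = 0.41177 / 0.44035 = 0.93510
The outcome is not rare, so the OR lies further from 1 than the RR.

0.935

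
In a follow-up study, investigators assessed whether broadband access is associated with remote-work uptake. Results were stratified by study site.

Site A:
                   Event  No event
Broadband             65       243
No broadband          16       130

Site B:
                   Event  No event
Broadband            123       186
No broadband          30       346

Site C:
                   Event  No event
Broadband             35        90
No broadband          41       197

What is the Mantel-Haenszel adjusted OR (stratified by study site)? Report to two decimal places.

3.71

OR_MH = Σ(aᵢdᵢ/nᵢ) / Σ(bᵢcᵢ/nᵢ), where nᵢ is the stratum total.
Stratum 1 (Site A): n = 454; a·d/n = 65·130/454 = 18.6123; b·c/n = 243·16/454 = 8.5639
Stratum 2 (Site B): n = 685; a·d/n = 123·346/685 = 62.1285; b·c/n = 186·30/685 = 8.1460
Stratum 3 (Site C): n = 363; a·d/n = 35·197/363 = 18.9945; b·c/n = 90·41/363 = 10.1653
OR_MH = (18.6123 + 62.1285 + 18.9945) / (8.5639 + 8.1460 + 10.1653) = 99.7353 / 26.8752 = 3.71106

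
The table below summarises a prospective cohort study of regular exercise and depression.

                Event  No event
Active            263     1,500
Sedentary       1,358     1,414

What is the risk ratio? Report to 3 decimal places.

0.305

Cells: a = 263, b = 1500, c = 1358, d = 1414.
Risk in exposed = 263/1763 = 0.14918; risk in unexposed = 1358/2772 = 0.48990.
RR = 0.14918 / 0.48990 = 0.30451
The risk is 70% lower among the exposed than among the unexposed.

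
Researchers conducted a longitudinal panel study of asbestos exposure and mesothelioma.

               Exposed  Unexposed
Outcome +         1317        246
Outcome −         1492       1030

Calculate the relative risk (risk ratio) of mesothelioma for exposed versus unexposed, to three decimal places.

Reading the table with exposure as columns: a = 1317 (Exposed, case), b = 1492 (Exposed, non-case), c = 246 (Unexposed, case), d = 1030.
Risk in exposed = 1317/2809 = 0.46885; risk in unexposed = 246/1276 = 0.19279.
RR = 0.46885 / 0.19279 = 2.43192
The risk among the exposed is 2.43 times that among the unexposed.

2.432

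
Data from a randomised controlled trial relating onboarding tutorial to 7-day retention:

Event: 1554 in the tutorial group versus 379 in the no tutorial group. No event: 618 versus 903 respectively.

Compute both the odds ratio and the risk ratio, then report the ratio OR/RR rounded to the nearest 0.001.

2.476

From the description: a = 1554, b = 618, c = 379, d = 903.
OR = (1554·903)/(618·379) = 1403262/234222 = 5.99116
Risk in exposed = 1554/2172 = 0.71547; risk in unexposed = 379/1282 = 0.29563; RR = 2.42014
OR/RR = 5.99116 / 2.42014 = 2.47555
The outcome is not rare, so the OR lies further from 1 than the RR.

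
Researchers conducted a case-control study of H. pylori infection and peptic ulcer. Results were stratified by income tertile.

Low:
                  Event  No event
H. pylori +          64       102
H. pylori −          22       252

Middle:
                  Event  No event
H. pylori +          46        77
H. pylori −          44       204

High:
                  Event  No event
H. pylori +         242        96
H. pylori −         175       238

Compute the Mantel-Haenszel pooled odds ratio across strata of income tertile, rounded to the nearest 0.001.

3.788

OR_MH = Σ(aᵢdᵢ/nᵢ) / Σ(bᵢcᵢ/nᵢ), where nᵢ is the stratum total.
Stratum 1 (Low): n = 440; a·d/n = 64·252/440 = 36.6545; b·c/n = 102·22/440 = 5.1000
Stratum 2 (Middle): n = 371; a·d/n = 46·204/371 = 25.2938; b·c/n = 77·44/371 = 9.1321
Stratum 3 (High): n = 751; a·d/n = 242·238/751 = 76.6924; b·c/n = 96·175/751 = 22.3702
OR_MH = (36.6545 + 25.2938 + 76.6924) / (5.1000 + 9.1321 + 22.3702) = 138.6408 / 36.6022 = 3.78777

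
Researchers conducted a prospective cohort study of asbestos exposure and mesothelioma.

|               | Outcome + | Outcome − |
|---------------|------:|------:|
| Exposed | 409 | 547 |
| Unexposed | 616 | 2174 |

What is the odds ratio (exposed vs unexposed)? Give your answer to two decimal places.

Cells: a = 409, b = 547, c = 616, d = 2174.
OR = (a·d)/(b·c) = (409 × 2174) / (547 × 616) = 889166 / 336952 = 2.63885
The odds of mesothelioma are about 2.64 times as high in the exposed group.

2.64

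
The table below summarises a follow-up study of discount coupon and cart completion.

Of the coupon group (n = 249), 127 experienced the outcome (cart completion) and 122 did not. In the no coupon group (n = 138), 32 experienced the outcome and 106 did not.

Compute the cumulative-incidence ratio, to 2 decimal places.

2.20

From the description: a = 127, b = 122, c = 32, d = 106.
Risk in exposed = 127/249 = 0.51004; risk in unexposed = 32/138 = 0.23188.
RR = 0.51004 / 0.23188 = 2.19955
The risk among the exposed is 2.20 times that among the unexposed.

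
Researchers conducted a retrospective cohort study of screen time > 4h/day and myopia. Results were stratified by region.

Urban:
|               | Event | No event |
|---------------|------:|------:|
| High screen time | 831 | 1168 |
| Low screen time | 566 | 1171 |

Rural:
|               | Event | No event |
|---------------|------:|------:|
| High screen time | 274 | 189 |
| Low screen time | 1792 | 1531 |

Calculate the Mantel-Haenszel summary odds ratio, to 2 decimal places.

OR_MH = Σ(aᵢdᵢ/nᵢ) / Σ(bᵢcᵢ/nᵢ), where nᵢ is the stratum total.
Stratum 1 (Urban): n = 3736; a·d/n = 831·1171/3736 = 260.4660; b·c/n = 1168·566/3736 = 176.9507
Stratum 2 (Rural): n = 3786; a·d/n = 274·1531/3786 = 110.8014; b·c/n = 189·1792/3786 = 89.4580
OR_MH = (260.4660 + 110.8014) / (176.9507 + 89.4580) = 371.2674 / 266.4088 = 1.39360

1.39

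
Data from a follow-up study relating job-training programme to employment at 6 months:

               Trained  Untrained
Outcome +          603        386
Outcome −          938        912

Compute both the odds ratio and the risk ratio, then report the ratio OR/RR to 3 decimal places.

Reading the table with exposure as columns: a = 603 (Trained, case), b = 938 (Trained, non-case), c = 386 (Untrained, case), d = 912.
OR = (603·912)/(938·386) = 549936/362068 = 1.51887
Risk in exposed = 603/1541 = 0.39130; risk in unexposed = 386/1298 = 0.29738; RR = 1.31584
OR/RR = 1.51887 / 1.31584 = 1.15430
The outcome is not rare, so the OR lies further from 1 than the RR.

1.154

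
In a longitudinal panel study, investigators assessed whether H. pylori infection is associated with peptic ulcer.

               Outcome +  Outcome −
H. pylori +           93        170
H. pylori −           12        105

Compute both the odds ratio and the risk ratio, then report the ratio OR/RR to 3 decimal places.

1.388

Cells: a = 93, b = 170, c = 12, d = 105.
OR = (93·105)/(170·12) = 9765/2040 = 4.78676
Risk in exposed = 93/263 = 0.35361; risk in unexposed = 12/117 = 0.10256; RR = 3.44772
OR/RR = 4.78676 / 3.44772 = 1.38839
The outcome is not rare, so the OR lies further from 1 than the RR.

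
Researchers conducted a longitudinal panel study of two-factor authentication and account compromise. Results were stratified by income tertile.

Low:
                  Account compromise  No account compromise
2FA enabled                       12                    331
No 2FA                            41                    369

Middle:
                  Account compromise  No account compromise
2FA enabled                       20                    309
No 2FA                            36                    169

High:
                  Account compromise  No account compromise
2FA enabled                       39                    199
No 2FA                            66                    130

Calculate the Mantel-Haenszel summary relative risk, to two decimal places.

RR_MH = Σ(aᵢ·n₀ᵢ/nᵢ) / Σ(cᵢ·n₁ᵢ/nᵢ), with n₁ᵢ = aᵢ+bᵢ (exposed), n₀ᵢ = cᵢ+dᵢ (unexposed), nᵢ = n₁ᵢ+n₀ᵢ.
Stratum 1 (Low): n₁ = 343, n₀ = 410, n = 753; a·n₀/n = 12·410/753 = 6.5339; c·n₁/n = 41·343/753 = 18.6760
Stratum 2 (Middle): n₁ = 329, n₀ = 205, n = 534; a·n₀/n = 20·205/534 = 7.6779; c·n₁/n = 36·329/534 = 22.1798
Stratum 3 (High): n₁ = 238, n₀ = 196, n = 434; a·n₀/n = 39·196/434 = 17.6129; c·n₁/n = 66·238/434 = 36.1935
RR_MH = (6.5339 + 7.6779 + 17.6129) / (18.6760 + 22.1798 + 36.1935) = 31.8247 / 77.0493 = 0.41304

0.41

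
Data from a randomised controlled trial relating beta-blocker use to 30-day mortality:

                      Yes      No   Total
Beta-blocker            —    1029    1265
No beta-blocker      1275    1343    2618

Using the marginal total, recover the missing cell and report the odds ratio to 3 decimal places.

The missing cell is in the exposed row: 1265 − 1029 = 236.
So a = 236, b = 1029, c = 1275, d = 1343.
OR = (a·d)/(b·c) = (236 × 1343) / (1029 × 1275) = 316948 / 1311975 = 0.24158

0.242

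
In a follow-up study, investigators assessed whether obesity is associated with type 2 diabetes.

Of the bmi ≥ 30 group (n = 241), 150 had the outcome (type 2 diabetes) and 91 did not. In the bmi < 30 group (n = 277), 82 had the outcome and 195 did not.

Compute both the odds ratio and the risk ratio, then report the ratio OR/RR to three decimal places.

From the description: a = 150, b = 91, c = 82, d = 195.
OR = (150·195)/(91·82) = 29250/7462 = 3.91986
Risk in exposed = 150/241 = 0.62241; risk in unexposed = 82/277 = 0.29603; RR = 2.10252
OR/RR = 3.91986 / 2.10252 = 1.86436
The outcome is not rare, so the OR lies further from 1 than the RR.

1.864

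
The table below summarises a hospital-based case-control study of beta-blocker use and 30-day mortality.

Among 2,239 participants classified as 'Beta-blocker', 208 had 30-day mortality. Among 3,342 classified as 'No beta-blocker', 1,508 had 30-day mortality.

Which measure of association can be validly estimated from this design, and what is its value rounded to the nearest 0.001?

0.125

From the description: a = 208, b = 2031, c = 1508, d = 1834.
This is a hospital-based case-control study: participants were sampled on outcome status, so risks in the source population cannot be estimated directly — relative risk is not valid here. The odds ratio is the appropriate measure.
OR = (a·d)/(b·c) = (208 × 1834) / (2031 × 1508) = 381472 / 3062748 = 0.12455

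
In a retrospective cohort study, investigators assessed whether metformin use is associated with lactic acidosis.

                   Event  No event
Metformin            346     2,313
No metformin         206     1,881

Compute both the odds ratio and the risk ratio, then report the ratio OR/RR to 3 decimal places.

1.036

Cells: a = 346, b = 2313, c = 206, d = 1881.
OR = (346·1881)/(2313·206) = 650826/476478 = 1.36591
Risk in exposed = 346/2659 = 0.13012; risk in unexposed = 206/2087 = 0.09871; RR = 1.31830
OR/RR = 1.36591 / 1.31830 = 1.03612
The outcome is not rare, so the OR lies further from 1 than the RR.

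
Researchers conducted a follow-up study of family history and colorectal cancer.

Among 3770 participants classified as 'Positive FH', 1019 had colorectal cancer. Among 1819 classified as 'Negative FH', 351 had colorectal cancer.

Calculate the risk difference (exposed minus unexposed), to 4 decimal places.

From the description: a = 1019, b = 2751, c = 351, d = 1468.
Risk in exposed = 1019/3770 = 0.270292; risk in unexposed = 351/1819 = 0.192963.
Risk difference = 0.270292 − 0.192963 = 0.077329

0.0773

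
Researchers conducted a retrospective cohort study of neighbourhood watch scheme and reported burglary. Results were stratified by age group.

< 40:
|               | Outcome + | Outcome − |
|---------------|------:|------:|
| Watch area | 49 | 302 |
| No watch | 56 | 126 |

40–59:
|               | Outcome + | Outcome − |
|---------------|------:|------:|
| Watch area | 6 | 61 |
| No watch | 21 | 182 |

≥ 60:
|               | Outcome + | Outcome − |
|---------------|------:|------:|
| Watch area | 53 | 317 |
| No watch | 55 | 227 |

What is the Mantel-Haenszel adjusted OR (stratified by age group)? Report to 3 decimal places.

OR_MH = Σ(aᵢdᵢ/nᵢ) / Σ(bᵢcᵢ/nᵢ), where nᵢ is the stratum total.
Stratum 1 (< 40): n = 533; a·d/n = 49·126/533 = 11.5835; b·c/n = 302·56/533 = 31.7298
Stratum 2 (40–59): n = 270; a·d/n = 6·182/270 = 4.0444; b·c/n = 61·21/270 = 4.7444
Stratum 3 (≥ 60): n = 652; a·d/n = 53·227/652 = 18.4525; b·c/n = 317·55/652 = 26.7408
OR_MH = (11.5835 + 4.0444 + 18.4525) / (31.7298 + 4.7444 + 26.7408) = 34.0804 / 63.2151 = 0.53912

0.539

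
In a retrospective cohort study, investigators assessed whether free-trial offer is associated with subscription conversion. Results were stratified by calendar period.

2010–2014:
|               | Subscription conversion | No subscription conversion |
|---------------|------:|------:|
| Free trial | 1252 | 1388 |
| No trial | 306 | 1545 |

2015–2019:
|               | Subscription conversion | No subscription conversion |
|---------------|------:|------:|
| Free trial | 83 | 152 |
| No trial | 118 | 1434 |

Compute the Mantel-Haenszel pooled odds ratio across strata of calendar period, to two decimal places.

4.75

OR_MH = Σ(aᵢdᵢ/nᵢ) / Σ(bᵢcᵢ/nᵢ), where nᵢ is the stratum total.
Stratum 1 (2010–2014): n = 4491; a·d/n = 1252·1545/4491 = 430.7148; b·c/n = 1388·306/4491 = 94.5731
Stratum 2 (2015–2019): n = 1787; a·d/n = 83·1434/1787 = 66.6044; b·c/n = 152·118/1787 = 10.0369
OR_MH = (430.7148 + 66.6044) / (94.5731 + 10.0369) = 497.3191 / 104.6101 = 4.75403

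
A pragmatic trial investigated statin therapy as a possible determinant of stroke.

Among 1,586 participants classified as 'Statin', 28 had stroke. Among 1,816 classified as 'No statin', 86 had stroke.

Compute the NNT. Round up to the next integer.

34

Risk in treated group = 28/1586 = 0.01765; risk in control = 86/1816 = 0.04736.
Absolute risk reduction = 0.04736 − 0.01765 = 0.02970
NNT = 1 / ARR = 1 / 0.02970 = 33.667 → round up → 34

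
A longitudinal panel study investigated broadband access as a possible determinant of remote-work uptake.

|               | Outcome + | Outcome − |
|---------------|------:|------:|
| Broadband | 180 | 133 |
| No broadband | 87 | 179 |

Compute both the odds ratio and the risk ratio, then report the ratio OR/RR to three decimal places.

1.584

Cells: a = 180, b = 133, c = 87, d = 179.
OR = (180·179)/(133·87) = 32220/11571 = 2.78455
Risk in exposed = 180/313 = 0.57508; risk in unexposed = 87/266 = 0.32707; RR = 1.75829
OR/RR = 2.78455 / 1.75829 = 1.58367
The outcome is not rare, so the OR lies further from 1 than the RR.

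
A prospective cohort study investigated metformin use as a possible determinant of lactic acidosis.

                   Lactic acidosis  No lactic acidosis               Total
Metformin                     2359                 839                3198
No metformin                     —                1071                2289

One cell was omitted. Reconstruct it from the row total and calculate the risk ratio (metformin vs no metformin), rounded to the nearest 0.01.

1.39

The missing cell is in the unexposed row: 2289 − 1071 = 1218.
So a = 2359, b = 839, c = 1218, d = 1071.
RR = [a/(a+b)] / [c/(c+d)] = (2359/3198) / (1218/2289) = 0.73765/0.53211 = 1.38627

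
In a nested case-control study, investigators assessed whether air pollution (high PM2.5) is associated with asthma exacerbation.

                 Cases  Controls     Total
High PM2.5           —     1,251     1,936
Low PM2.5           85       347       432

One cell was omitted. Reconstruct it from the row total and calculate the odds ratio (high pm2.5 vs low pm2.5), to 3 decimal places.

The missing cell is in the exposed row: 1936 − 1251 = 685.
So a = 685, b = 1251, c = 85, d = 347.
OR = (a·d)/(b·c) = (685 × 347) / (1251 × 85) = 237695 / 106335 = 2.23534

2.235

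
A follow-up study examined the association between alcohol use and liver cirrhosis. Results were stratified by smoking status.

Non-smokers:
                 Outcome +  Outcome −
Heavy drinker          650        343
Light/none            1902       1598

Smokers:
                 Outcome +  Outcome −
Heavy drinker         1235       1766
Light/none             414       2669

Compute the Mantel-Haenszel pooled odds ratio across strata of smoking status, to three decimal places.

OR_MH = Σ(aᵢdᵢ/nᵢ) / Σ(bᵢcᵢ/nᵢ), where nᵢ is the stratum total.
Stratum 1 (Non-smokers): n = 4493; a·d/n = 650·1598/4493 = 231.1818; b·c/n = 343·1902/4493 = 145.2005
Stratum 2 (Smokers): n = 6084; a·d/n = 1235·2669/6084 = 541.7842; b·c/n = 1766·414/6084 = 120.1716
OR_MH = (231.1818 + 541.7842) / (145.2005 + 120.1716) = 772.9660 / 265.3721 = 2.91276

2.913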